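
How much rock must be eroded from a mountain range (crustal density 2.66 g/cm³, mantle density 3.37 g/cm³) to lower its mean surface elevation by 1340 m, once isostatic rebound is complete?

Net drop Δ = e − u = e − e ρ_c/ρ_m = e (ρ_m − ρ_c)/ρ_m.
e = Δ ρ_m/(ρ_m − ρ_c) = 1340 m × 3.37/0.71 = 6360 m.

6360 m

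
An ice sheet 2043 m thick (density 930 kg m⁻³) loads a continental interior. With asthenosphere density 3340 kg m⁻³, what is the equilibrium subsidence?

569 m

By Archimedes' principle applied to the lithosphere: the ice load ρ_ice t is balanced by mantle displaced below, ρ_m s.
s = t ρ_ice / ρ_m = 2043 m × 930/3340 = 569 m.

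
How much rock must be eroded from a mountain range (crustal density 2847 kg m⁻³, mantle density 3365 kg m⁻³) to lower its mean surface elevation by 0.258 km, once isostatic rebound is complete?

1.68 km

Net drop Δ = e − u = e − e ρ_c/ρ_m = e (ρ_m − ρ_c)/ρ_m.
e = Δ ρ_m/(ρ_m − ρ_c) = 0.258 km × 3365/518 = 1.68 km.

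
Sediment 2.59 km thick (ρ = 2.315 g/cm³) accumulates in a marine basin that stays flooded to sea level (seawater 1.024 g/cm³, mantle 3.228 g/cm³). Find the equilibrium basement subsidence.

1.52 km

Submarine loading: the sediment displaces seawater, and the subsidence is in turn flooded, so s (ρ_m − ρ_w) = t (ρ_sed − ρ_w).
s = 2.59 km × (2.315 − 1.024) / (3.228 − 1.024) = 1.52 km.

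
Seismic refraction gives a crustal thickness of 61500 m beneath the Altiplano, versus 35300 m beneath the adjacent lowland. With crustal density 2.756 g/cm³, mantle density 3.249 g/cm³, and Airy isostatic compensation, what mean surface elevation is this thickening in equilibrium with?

Excess crust Δ = 61500 m − 35300 m = 26200 m, split between elevation h and root r with h + r = Δ.
Airy balance ρ_c h = (ρ_m − ρ_c) r gives r = h ρ_c/(ρ_m − ρ_c), so h (1 + ρ_c/(ρ_m − ρ_c)) = Δ, i.e. h = Δ (ρ_m − ρ_c)/ρ_m.
h = 26200 m × 0.493/3.249 = 3980 m.

3980 m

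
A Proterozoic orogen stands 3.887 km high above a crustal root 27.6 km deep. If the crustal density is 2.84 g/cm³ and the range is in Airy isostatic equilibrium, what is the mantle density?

3.24 g/cm³

Airy balance: ρ_c h = (ρ_m − ρ_c) r → ρ_m = ρ_c (1 + h/r).
ρ_m = 2.84 × (1 + 3.887 km/27.6 km) = 3.24 g/cm³.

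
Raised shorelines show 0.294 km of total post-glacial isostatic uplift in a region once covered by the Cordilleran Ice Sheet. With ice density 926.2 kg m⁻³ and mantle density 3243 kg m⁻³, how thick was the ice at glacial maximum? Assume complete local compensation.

1.03 km

u = t ρ_ice/ρ_m → t = u ρ_m/ρ_ice = 0.294 km × 3243/926.2 = 1.03 km.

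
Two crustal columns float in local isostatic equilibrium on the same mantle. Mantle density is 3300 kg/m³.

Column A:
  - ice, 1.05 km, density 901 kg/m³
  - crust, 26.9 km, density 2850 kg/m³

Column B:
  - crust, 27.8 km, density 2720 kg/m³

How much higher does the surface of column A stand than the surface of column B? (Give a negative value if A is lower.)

−0.455 km

For any compensation level in the mantle, the mantle terms cancel and isostasy reduces to e = (Σt_A − Σt_B) − (Σ(ρt)_A − Σ(ρt)_B) / ρ_m.
Σt_A = 27.95 km; Σt_B = 27.8 km; Σ(ρt)_A = 77611.05; Σ(ρt)_B = 75616 (in km·kg/m³).
e = (27.95 − 27.8) − (77611.05 − 75616) / 3300 = −0.455 km.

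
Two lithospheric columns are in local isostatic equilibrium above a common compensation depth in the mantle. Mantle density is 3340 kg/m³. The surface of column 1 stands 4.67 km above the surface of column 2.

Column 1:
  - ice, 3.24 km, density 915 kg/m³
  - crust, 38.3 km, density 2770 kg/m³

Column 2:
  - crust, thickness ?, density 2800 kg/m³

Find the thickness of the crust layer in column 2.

Take the compensation level at the base of the deeper column (depth z_c below the surface of column 1) and equate Σ ρ_i t_i down to z_c; mantle fills any gap and the z_c terms cancel.
Column 1: 3.24×915 + 38.3×2770 + (z_c − 41.54)×3340
Column 2: 4.67×0 + x×2800 + (z_c − 4.67 − 0 − x)×3340
The z_c×3340 term appears on both sides and cancels. Collect the known terms of each column as K = Σ(ρt)_known − 3340 × (depth of known layers): K_1 = 109055.6 − 3340×41.54 = −29688; K_2 = 0 − 3340×(4.67 + 0) = −15597.8.
Balance: K_1 = K_2 − x×(3340 − 2800), so x = (K_2 − K_1)/(3340 − 2800) = 14090.2/540 = 26.1 km.

26.1 km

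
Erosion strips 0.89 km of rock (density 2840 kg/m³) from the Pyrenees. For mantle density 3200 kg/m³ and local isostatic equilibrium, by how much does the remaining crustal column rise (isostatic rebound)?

Unloading: uplift u = e ρ_c/ρ_m = 0.89 km × 2840/3200 = 0.79 km.

0.79 km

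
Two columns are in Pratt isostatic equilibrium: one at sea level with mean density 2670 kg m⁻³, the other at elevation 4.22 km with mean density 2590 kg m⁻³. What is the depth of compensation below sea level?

ρ_ref D = ρ (D + h) → D (ρ_ref − ρ) = ρ h.
D = ρ h/(ρ_ref − ρ) = 2590 × 4.22 km/(2670 − 2590) = 137 km.

137 km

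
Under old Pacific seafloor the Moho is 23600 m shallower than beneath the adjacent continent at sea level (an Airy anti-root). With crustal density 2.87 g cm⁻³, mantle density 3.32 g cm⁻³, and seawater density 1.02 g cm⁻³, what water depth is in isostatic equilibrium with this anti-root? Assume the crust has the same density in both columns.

Replacing a thickness d of crust by seawater at the top must be balanced by replacing crust with mantle at the base: d (ρ_c − ρ_w) = a (ρ_m − ρ_c).
d = a (ρ_m − ρ_c)/(ρ_c − ρ_w) = 23600 m × 0.45/1.85 = 5740 m.

5740 m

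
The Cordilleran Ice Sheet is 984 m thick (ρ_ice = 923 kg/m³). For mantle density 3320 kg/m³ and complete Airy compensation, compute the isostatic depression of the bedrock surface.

274 m

Balancing pressure at the compensation depth: the ice load ρ_ice t is balanced by mantle displaced below, ρ_m s.
s = t ρ_ice / ρ_m = 984 m × 923/3320 = 274 m.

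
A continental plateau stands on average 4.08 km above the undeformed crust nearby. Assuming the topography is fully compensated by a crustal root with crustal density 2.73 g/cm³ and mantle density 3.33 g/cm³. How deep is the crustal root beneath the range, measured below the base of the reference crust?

18.6 km

Equating mass per unit area of the two columns: the weight of the topography is balanced by the buoyancy of the root, ρ_c h = (ρ_m − ρ_c) r.
r = h · ρ_c / (ρ_m − ρ_c) = 4.08 km × 2.73 / (3.33 − 2.73) = 18.6 km.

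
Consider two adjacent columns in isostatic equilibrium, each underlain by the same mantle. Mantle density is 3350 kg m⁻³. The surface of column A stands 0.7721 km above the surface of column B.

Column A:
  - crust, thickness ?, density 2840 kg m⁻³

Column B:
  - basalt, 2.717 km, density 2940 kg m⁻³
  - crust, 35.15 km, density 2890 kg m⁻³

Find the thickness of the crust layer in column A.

Take the compensation level at the base of the deeper column (depth z_c below the surface of column A) and equate Σ ρ_i t_i down to z_c; mantle fills any gap and the z_c terms cancel.
Column A: x×2840 + (z_c − 0 − x)×3350
Column B: 0.7721×0 + 2.717×2940 + 35.15×2890 + (z_c − 0.7721 − 37.867)×3350
The z_c×3350 term appears on both sides and cancels. Collect the known terms of each column as K = Σ(ρt)_known − 3350 × (depth of known layers): K_A = 0 − 3350×0 = 0; K_B = 109571.48 − 3350×(0.7721 + 37.867) = −19869.505.
Balance: K_A − x×(3350 − 2840) = K_B, so x = (K_A − K_B)/(3350 − 2840) = 19869.5/510 = 39 km.

39 km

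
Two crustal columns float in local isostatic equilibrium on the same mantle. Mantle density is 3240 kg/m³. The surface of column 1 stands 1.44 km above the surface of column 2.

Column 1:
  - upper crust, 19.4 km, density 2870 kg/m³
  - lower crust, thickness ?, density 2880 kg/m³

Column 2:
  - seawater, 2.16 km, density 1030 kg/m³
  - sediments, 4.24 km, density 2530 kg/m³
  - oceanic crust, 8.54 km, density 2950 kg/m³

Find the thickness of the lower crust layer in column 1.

Take the compensation level at the base of the deeper column (depth z_c below the surface of column 1) and equate Σ ρ_i t_i down to z_c; mantle fills any gap and the z_c terms cancel.
Column 1: 19.4×2870 + x×2880 + (z_c − 19.4 − x)×3240
Column 2: 1.44×0 + 2.16×1030 + 4.24×2530 + 8.54×2950 + (z_c − 1.44 − 14.94)×3240
The z_c×3240 term appears on both sides and cancels. Collect the known terms of each column as K = Σ(ρt)_known − 3240 × (depth of known layers): K_1 = 55678 − 3240×19.4 = −7178; K_2 = 38145 − 3240×(1.44 + 14.94) = −14926.2.
Balance: K_1 − x×(3240 − 2880) = K_2, so x = (K_1 − K_2)/(3240 − 2880) = 7748.2/360 = 21.5 km.

21.5 km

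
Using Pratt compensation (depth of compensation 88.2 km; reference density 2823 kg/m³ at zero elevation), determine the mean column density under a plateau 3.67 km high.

2710 kg/m³

Pratt balance: ρ_ref D = ρ (D + h).
ρ = ρ_ref D/(D + h) = 2823 × 88.2 km/(88.2 km + 3.67 km) = 2710 kg/m³.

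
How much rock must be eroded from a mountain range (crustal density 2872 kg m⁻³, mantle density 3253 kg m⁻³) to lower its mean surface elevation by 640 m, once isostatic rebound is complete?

Net drop Δ = e − u = e − e ρ_c/ρ_m = e (ρ_m − ρ_c)/ρ_m.
e = Δ ρ_m/(ρ_m − ρ_c) = 640 m × 3253/381 = 5460 m.

5460 m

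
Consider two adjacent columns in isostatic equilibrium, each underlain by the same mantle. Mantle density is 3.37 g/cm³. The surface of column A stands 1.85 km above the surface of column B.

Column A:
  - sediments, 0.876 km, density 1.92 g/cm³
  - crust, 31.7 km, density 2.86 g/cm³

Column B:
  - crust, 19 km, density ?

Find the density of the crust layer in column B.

2.78 g/cm³

Take the compensation level at the base of the deeper column (depth z_c below the surface of column A) and equate Σ ρ_i t_i down to z_c; mantle fills any gap and the z_c terms cancel.
Column A: 0.876×1.92 + 31.7×2.86 + (z_c − 32.576)×3.37
Column B: 1.85×0 + 19×ρ + (z_c − 1.85 − 19)×3.37
The z_c×3.37 term appears on both sides and cancels. Collect the known terms of each column as K = Σ(ρt)_known − 3.37 × (depth of known layers): K_A = 92.34392 − 3.37×32.576 = −17.4372; K_B = 0 − 3.37×(1.85 + 19) = −70.2645.
Balance: K_A = K_B + 19×ρ, so ρ = (K_A − K_B)/19 = 52.8273/19 = 2.78 g/cm³.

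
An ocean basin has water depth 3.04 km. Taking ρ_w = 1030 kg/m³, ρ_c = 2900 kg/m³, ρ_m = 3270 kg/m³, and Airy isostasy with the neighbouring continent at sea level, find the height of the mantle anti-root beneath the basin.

Equating mass per unit area of the two columns: replacing crust with seawater at the top is compensated by replacing crust with mantle at the base: d (ρ_c − ρ_w) = a (ρ_m − ρ_c).
a = d (ρ_c − ρ_w)/(ρ_m − ρ_c) = 3.04 km × 1870/370 = 15.4 km.

15.4 km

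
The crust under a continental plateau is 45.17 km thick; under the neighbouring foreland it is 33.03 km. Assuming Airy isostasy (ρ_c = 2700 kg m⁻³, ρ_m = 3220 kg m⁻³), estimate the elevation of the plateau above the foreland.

Excess crust Δ = 45.17 km − 33.03 km = 12.14 km, split between elevation h and root r with h + r = Δ.
Airy balance ρ_c h = (ρ_m − ρ_c) r gives r = h ρ_c/(ρ_m − ρ_c), so h (1 + ρ_c/(ρ_m − ρ_c)) = Δ, i.e. h = Δ (ρ_m − ρ_c)/ρ_m.
h = 12.14 km × 520/3220 = 1.96 km.

1.96 km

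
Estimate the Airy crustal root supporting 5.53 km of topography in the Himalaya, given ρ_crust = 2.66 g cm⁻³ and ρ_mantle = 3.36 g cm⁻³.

By Archimedes' principle applied to the lithosphere: the weight of the topography is balanced by the buoyancy of the root, ρ_c h = (ρ_m − ρ_c) r.
r = h · ρ_c / (ρ_m − ρ_c) = 5.53 km × 2.66 / (3.36 − 2.66) = 21 km.

21 km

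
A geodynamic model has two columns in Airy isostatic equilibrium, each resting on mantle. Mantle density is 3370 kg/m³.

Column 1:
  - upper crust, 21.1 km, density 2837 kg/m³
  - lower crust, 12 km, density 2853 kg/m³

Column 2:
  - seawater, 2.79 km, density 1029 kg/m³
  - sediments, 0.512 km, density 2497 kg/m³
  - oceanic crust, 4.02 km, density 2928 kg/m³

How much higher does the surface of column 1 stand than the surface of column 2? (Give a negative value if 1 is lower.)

For any compensation level in the mantle, the mantle terms cancel and isostasy reduces to e = (Σt_1 − Σt_2) − (Σ(ρt)_1 − Σ(ρt)_2) / ρ_m.
Σt_1 = 33.1 km; Σt_2 = 7.322 km; Σ(ρt)_1 = 94096.7; Σ(ρt)_2 = 15919.934 (in km·kg/m³).
e = (33.1 − 7.322) − (94096.7 − 15919.934) / 3370 = 2.58 km.

2.58 km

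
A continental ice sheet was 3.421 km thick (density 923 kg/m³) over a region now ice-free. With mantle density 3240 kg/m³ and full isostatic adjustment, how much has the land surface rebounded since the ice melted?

0.975 km

Removing the load lets mantle flow back in; uplift u satisfies ρ_ice t = ρ_m u.
u = t ρ_ice/ρ_m = 3.421 km × 923/3240 = 0.975 km.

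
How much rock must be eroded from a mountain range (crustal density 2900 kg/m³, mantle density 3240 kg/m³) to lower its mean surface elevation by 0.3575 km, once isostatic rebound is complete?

3.41 km

Net drop Δ = e − u = e − e ρ_c/ρ_m = e (ρ_m − ρ_c)/ρ_m.
e = Δ ρ_m/(ρ_m − ρ_c) = 0.3575 km × 3240/340 = 3.41 km.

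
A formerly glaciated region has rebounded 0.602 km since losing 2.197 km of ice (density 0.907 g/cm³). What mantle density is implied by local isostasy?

3.31 g/cm³

ρ_m = ρ_ice t / u = 0.907 × 2.197 km/0.602 km = 3.31 g/cm³.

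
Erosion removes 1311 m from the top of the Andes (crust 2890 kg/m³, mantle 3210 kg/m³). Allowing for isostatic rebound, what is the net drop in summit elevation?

131 m

Rebound u = e ρ_c/ρ_m = 1311 m × 2890/3210 = 1180 m.
Net surface drop = e − u = 1311 m − 1180 m = e (ρ_m − ρ_c)/ρ_m = 131 m.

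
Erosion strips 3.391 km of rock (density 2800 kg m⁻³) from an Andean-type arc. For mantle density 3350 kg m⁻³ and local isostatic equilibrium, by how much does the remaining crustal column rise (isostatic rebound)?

2.83 km

Unloading: uplift u = e ρ_c/ρ_m = 3.391 km × 2800/3350 = 2.83 km.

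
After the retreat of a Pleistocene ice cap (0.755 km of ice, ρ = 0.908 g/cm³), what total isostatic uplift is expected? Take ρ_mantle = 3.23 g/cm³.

0.212 km

Removing the load lets mantle flow back in; uplift u satisfies ρ_ice t = ρ_m u.
u = t ρ_ice/ρ_m = 0.755 km × 0.908/3.23 = 0.212 km.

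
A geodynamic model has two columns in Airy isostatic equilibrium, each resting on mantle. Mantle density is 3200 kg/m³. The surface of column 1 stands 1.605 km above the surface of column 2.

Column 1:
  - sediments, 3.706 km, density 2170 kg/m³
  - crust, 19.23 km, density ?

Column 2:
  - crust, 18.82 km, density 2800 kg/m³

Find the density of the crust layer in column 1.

2740 kg/m³

Take the compensation level at the base of the deeper column (depth z_c below the surface of column 1) and equate Σ ρ_i t_i down to z_c; mantle fills any gap and the z_c terms cancel.
Column 1: 3.706×2170 + 19.23×ρ + (z_c − 22.936)×3200
Column 2: 1.605×0 + 18.82×2800 + (z_c − 1.605 − 18.82)×3200
The z_c×3200 term appears on both sides and cancels. Collect the known terms of each column as K = Σ(ρt)_known − 3200 × (depth of known layers): K_1 = 8042.02 − 3200×22.936 = −65353.18; K_2 = 52696 − 3200×(1.605 + 18.82) = −12664.
Balance: K_1 + 19.23×ρ = K_2, so ρ = (K_2 − K_1)/19.23 = 52689.2/19.23 = 2740 kg/m³.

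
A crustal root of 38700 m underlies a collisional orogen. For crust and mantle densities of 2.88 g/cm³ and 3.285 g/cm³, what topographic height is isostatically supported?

By Archimedes' principle applied to the lithosphere: ρ_c h = (ρ_m − ρ_c) r.
h = r (ρ_m − ρ_c) / ρ_c = 38700 m × (3.285 − 2.88) / 2.88 = 5440 m.

5440 m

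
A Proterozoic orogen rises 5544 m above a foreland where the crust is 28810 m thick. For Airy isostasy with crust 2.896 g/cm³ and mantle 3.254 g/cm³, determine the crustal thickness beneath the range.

79200 m

Root depth r = h ρ_c / (ρ_m − ρ_c) = 5544 m × 2.896 / 0.358 = 44850 m.
Total thickness = T + h + r = 28810 m + 5544 m + 44850 m = 79200 m.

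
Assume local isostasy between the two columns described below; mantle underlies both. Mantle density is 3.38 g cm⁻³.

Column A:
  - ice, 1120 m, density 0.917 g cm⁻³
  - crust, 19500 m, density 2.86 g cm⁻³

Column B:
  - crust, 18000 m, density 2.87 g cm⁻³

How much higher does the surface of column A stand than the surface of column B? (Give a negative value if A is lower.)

1100 m

For any compensation level in the mantle, the mantle terms cancel and isostasy reduces to e = (Σt_A − Σt_B) − (Σ(ρt)_A − Σ(ρt)_B) / ρ_m.
Σt_A = 20620 m; Σt_B = 18000 m; Σ(ρt)_A = 56797.04; Σ(ρt)_B = 51660 (in m·g cm⁻³).
e = (20620 − 18000) − (56797.04 − 51660) / 3.38 = 1100 m.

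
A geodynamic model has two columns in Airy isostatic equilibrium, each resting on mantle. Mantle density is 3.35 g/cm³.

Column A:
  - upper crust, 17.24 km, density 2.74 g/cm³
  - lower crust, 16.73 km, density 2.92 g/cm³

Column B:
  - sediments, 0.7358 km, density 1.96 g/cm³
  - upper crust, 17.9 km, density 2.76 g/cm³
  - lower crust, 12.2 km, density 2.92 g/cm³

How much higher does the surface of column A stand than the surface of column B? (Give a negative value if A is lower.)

For any compensation level in the mantle, the mantle terms cancel and isostasy reduces to e = (Σt_A − Σt_B) − (Σ(ρt)_A − Σ(ρt)_B) / ρ_m.
Σt_A = 33.97 km; Σt_B = 30.8358 km; Σ(ρt)_A = 96.0892; Σ(ρt)_B = 86.470168 (in km·g/cm³).
e = (33.97 − 30.8358) − (96.0892 − 86.470168) / 3.35 = 0.263 km.

0.263 km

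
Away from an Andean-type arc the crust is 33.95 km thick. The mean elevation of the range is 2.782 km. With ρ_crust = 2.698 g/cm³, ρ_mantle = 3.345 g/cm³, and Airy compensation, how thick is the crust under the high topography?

48.3 km

Root depth r = h ρ_c / (ρ_m − ρ_c) = 2.782 km × 2.698 / 0.647 = 11.6 km.
Total thickness = T + h + r = 33.95 km + 2.782 km + 11.6 km = 48.3 km.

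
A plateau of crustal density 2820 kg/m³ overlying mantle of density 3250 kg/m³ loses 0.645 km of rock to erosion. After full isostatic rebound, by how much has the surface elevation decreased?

0.0853 km

Rebound u = e ρ_c/ρ_m = 0.645 km × 2820/3250 = 0.5597 km.
Net surface drop = e − u = 0.645 km − 0.5597 km = e (ρ_m − ρ_c)/ρ_m = 0.0853 km.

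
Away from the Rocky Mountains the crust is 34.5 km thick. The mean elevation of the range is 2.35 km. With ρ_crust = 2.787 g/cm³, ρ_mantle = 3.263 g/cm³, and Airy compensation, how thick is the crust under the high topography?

Root depth r = h ρ_c / (ρ_m − ρ_c) = 2.35 km × 2.787 / 0.476 = 13.76 km.
Total thickness = T + h + r = 34.5 km + 2.35 km + 13.76 km = 50.6 km.

50.6 km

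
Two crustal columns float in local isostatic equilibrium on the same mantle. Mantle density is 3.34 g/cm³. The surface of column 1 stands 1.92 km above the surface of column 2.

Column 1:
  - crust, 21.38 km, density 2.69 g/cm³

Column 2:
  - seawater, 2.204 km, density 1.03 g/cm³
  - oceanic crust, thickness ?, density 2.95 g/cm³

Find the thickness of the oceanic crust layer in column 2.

6.14 km

Take the compensation level at the base of the deeper column (depth z_c below the surface of column 1) and equate Σ ρ_i t_i down to z_c; mantle fills any gap and the z_c terms cancel.
Column 1: 21.38×2.69 + (z_c − 21.38)×3.34
Column 2: 1.92×0 + 2.204×1.03 + x×2.95 + (z_c − 1.92 − 2.204 − x)×3.34
The z_c×3.34 term appears on both sides and cancels. Collect the known terms of each column as K = Σ(ρt)_known − 3.34 × (depth of known layers): K_1 = 57.5122 − 3.34×21.38 = −13.897; K_2 = 2.27012 − 3.34×(1.92 + 2.204) = −11.50404.
Balance: K_1 = K_2 − x×(3.34 − 2.95), so x = (K_2 − K_1)/(3.34 − 2.95) = 2.39296/0.39 = 6.14 km.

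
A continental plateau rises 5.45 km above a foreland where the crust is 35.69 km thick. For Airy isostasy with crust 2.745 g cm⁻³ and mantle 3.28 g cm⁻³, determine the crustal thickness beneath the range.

Root depth r = h ρ_c / (ρ_m − ρ_c) = 5.45 km × 2.745 / 0.535 = 27.96 km.
Total thickness = T + h + r = 35.69 km + 5.45 km + 27.96 km = 69.1 km.

69.1 km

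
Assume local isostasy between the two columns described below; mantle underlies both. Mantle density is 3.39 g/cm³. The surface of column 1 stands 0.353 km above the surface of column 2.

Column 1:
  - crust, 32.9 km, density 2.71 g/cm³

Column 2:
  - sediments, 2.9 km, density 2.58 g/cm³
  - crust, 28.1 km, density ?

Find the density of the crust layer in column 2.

Take the compensation level at the base of the deeper column (depth z_c below the surface of column 1) and equate Σ ρ_i t_i down to z_c; mantle fills any gap and the z_c terms cancel.
Column 1: 32.9×2.71 + (z_c − 32.9)×3.39
Column 2: 0.353×0 + 2.9×2.58 + 28.1×ρ + (z_c − 0.353 − 31)×3.39
The z_c×3.39 term appears on both sides and cancels. Collect the known terms of each column as K = Σ(ρt)_known − 3.39 × (depth of known layers): K_1 = 89.159 − 3.39×32.9 = −22.372; K_2 = 7.482 − 3.39×(0.353 + 31) = −98.80467.
Balance: K_1 = K_2 + 28.1×ρ, so ρ = (K_1 − K_2)/28.1 = 76.4327/28.1 = 2.72 g/cm³.

2.72 g/cm³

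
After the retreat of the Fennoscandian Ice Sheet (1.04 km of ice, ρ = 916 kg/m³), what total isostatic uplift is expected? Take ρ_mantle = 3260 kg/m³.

0.292 km

Removing the load lets mantle flow back in; uplift u satisfies ρ_ice t = ρ_m u.
u = t ρ_ice/ρ_m = 1.04 km × 916/3260 = 0.292 km.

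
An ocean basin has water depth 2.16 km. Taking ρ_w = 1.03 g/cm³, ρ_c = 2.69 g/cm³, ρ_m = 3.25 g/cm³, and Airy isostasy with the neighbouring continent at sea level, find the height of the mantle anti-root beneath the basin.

6.4 km

Balancing pressure at the compensation depth: replacing crust with seawater at the top is compensated by replacing crust with mantle at the base: d (ρ_c − ρ_w) = a (ρ_m − ρ_c).
a = d (ρ_c − ρ_w)/(ρ_m − ρ_c) = 2.16 km × 1.66/0.56 = 6.4 km.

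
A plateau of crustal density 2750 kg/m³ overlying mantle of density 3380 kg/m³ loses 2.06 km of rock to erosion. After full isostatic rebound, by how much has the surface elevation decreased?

0.384 km

Rebound u = e ρ_c/ρ_m = 2.06 km × 2750/3380 = 1.676 km.
Net surface drop = e − u = 2.06 km − 1.676 km = e (ρ_m − ρ_c)/ρ_m = 0.384 km.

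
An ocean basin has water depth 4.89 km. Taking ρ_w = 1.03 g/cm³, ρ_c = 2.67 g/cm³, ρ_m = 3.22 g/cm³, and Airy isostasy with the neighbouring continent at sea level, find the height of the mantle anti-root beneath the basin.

14.6 km

For local isostatic compensation: replacing crust with seawater at the top is compensated by replacing crust with mantle at the base: d (ρ_c − ρ_w) = a (ρ_m − ρ_c).
a = d (ρ_c − ρ_w)/(ρ_m − ρ_c) = 4.89 km × 1.64/0.55 = 14.6 km.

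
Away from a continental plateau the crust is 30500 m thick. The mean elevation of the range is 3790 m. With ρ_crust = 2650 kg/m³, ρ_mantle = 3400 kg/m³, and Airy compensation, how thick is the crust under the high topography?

47700 m

Root depth r = h ρ_c / (ρ_m − ρ_c) = 3790 m × 2650 / 750 = 13390 m.
Total thickness = T + h + r = 30500 m + 3790 m + 13390 m = 47700 m.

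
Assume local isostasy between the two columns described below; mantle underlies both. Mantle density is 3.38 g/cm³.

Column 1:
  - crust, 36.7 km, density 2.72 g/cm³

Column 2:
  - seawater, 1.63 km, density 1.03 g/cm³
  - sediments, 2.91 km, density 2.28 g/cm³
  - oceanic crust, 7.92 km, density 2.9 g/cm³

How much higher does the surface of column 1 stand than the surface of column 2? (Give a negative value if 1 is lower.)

For any compensation level in the mantle, the mantle terms cancel and isostasy reduces to e = (Σt_1 − Σt_2) − (Σ(ρt)_1 − Σ(ρt)_2) / ρ_m.
Σt_1 = 36.7 km; Σt_2 = 12.46 km; Σ(ρt)_1 = 99.824; Σ(ρt)_2 = 31.2817 (in km·g/cm³).
e = (36.7 − 12.46) − (99.824 − 31.2817) / 3.38 = 3.96 km.

3.96 km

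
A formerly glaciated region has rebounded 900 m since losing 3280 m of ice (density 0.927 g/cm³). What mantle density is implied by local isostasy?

3.38 g/cm³

ρ_m = ρ_ice t / u = 0.927 × 3280 m/900 m = 3.38 g/cm³.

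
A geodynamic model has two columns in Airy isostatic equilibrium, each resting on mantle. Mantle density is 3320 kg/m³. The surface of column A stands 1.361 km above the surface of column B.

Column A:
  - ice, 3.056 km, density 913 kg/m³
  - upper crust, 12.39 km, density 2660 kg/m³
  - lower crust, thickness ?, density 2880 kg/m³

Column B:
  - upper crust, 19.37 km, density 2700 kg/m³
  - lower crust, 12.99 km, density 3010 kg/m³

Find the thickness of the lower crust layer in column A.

Take the compensation level at the base of the deeper column (depth z_c below the surface of column A) and equate Σ ρ_i t_i down to z_c; mantle fills any gap and the z_c terms cancel.
Column A: 3.056×913 + 12.39×2660 + x×2880 + (z_c − 15.446 − x)×3320
Column B: 1.361×0 + 19.37×2700 + 12.99×3010 + (z_c − 1.361 − 32.36)×3320
The z_c×3320 term appears on both sides and cancels. Collect the known terms of each column as K = Σ(ρt)_known − 3320 × (depth of known layers): K_A = 35747.528 − 3320×15.446 = −15533.192; K_B = 91398.9 − 3320×(1.361 + 32.36) = −20554.82.
Balance: K_A − x×(3320 − 2880) = K_B, so x = (K_A − K_B)/(3320 − 2880) = 5021.63/440 = 11.4 km.

11.4 km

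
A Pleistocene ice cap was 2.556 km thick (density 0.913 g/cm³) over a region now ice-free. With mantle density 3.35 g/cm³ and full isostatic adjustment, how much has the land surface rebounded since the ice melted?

0.697 km

Removing the load lets mantle flow back in; uplift u satisfies ρ_ice t = ρ_m u.
u = t ρ_ice/ρ_m = 2.556 km × 0.913/3.35 = 0.697 km.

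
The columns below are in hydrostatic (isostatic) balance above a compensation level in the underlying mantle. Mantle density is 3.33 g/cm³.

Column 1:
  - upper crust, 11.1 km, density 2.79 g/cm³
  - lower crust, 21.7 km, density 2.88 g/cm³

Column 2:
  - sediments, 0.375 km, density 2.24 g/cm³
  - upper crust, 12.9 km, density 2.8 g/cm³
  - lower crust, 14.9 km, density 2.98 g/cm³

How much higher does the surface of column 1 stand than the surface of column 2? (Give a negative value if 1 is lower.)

0.99 km

For any compensation level in the mantle, the mantle terms cancel and isostasy reduces to e = (Σt_1 − Σt_2) − (Σ(ρt)_1 − Σ(ρt)_2) / ρ_m.
Σt_1 = 32.8 km; Σt_2 = 28.175 km; Σ(ρt)_1 = 93.465; Σ(ρt)_2 = 81.362 (in km·g/cm³).
e = (32.8 − 28.175) − (93.465 − 81.362) / 3.33 = 0.99 km.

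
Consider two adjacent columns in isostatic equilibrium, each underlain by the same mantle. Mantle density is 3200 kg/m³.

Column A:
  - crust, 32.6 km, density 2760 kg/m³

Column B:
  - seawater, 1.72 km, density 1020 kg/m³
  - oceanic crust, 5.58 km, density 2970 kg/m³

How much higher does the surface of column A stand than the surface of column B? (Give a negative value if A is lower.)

For any compensation level in the mantle, the mantle terms cancel and isostasy reduces to e = (Σt_A − Σt_B) − (Σ(ρt)_A − Σ(ρt)_B) / ρ_m.
Σt_A = 32.6 km; Σt_B = 7.3 km; Σ(ρt)_A = 89976; Σ(ρt)_B = 18327 (in km·kg/m³).
e = (32.6 − 7.3) − (89976 − 18327) / 3200 = 2.91 km.

2.91 km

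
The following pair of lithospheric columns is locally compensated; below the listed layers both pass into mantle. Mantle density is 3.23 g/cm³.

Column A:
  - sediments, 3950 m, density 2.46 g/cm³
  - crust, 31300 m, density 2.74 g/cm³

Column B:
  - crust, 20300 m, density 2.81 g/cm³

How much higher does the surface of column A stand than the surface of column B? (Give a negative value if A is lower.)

For any compensation level in the mantle, the mantle terms cancel and isostasy reduces to e = (Σt_A − Σt_B) − (Σ(ρt)_A − Σ(ρt)_B) / ρ_m.
Σt_A = 35250 m; Σt_B = 20300 m; Σ(ρt)_A = 95479; Σ(ρt)_B = 57043 (in m·g/cm³).
e = (35250 − 20300) − (95479 − 57043) / 3.23 = 3050 m.

3050 m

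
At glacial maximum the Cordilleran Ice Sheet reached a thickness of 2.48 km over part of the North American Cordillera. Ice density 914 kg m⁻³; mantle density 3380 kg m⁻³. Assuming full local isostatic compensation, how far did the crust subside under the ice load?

0.671 km

In Airy isostatic equilibrium: the ice load ρ_ice t is balanced by mantle displaced below, ρ_m s.
s = t ρ_ice / ρ_m = 2.48 km × 914/3380 = 0.671 km.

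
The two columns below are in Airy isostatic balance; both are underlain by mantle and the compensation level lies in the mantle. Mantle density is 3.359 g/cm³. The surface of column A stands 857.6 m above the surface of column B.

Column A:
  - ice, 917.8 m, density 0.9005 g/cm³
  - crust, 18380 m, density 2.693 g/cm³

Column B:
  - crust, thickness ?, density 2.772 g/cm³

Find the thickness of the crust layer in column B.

19800 m

Take the compensation level at the base of the deeper column (depth z_c below the surface of column A) and equate Σ ρ_i t_i down to z_c; mantle fills any gap and the z_c terms cancel.
Column A: 917.8×0.9005 + 18380×2.693 + (z_c − 19297.8)×3.359
Column B: 857.6×0 + x×2.772 + (z_c − 857.6 − 0 − x)×3.359
The z_c×3.359 term appears on both sides and cancels. Collect the known terms of each column as K = Σ(ρt)_known − 3.359 × (depth of known layers): K_A = 50323.8189 − 3.359×19297.8 = −14497.4913; K_B = 0 − 3.359×(857.6 + 0) = −2880.6784.
Balance: K_A = K_B − x×(3.359 − 2.772), so x = (K_B − K_A)/(3.359 − 2.772) = 11616.8/0.587 = 19800 m.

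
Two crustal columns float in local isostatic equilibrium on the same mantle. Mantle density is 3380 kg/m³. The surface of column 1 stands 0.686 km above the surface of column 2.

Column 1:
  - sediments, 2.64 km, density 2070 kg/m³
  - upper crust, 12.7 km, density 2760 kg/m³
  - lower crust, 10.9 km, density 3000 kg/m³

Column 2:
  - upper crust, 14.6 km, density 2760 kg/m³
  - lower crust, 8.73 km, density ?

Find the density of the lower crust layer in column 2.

2910 kg/m³

Take the compensation level at the base of the deeper column (depth z_c below the surface of column 1) and equate Σ ρ_i t_i down to z_c; mantle fills any gap and the z_c terms cancel.
Column 1: 2.64×2070 + 12.7×2760 + 10.9×3000 + (z_c − 26.24)×3380
Column 2: 0.686×0 + 14.6×2760 + 8.73×ρ + (z_c − 0.686 − 23.33)×3380
The z_c×3380 term appears on both sides and cancels. Collect the known terms of each column as K = Σ(ρt)_known − 3380 × (depth of known layers): K_1 = 73216.8 − 3380×26.24 = −15474.4; K_2 = 40296 − 3380×(0.686 + 23.33) = −40878.08.
Balance: K_1 = K_2 + 8.73×ρ, so ρ = (K_1 − K_2)/8.73 = 25403.7/8.73 = 2910 kg/m³.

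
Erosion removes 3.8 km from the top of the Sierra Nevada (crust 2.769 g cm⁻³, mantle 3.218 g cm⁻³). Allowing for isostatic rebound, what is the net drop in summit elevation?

0.53 km

Rebound u = e ρ_c/ρ_m = 3.8 km × 2.769/3.218 = 3.27 km.
Net surface drop = e − u = 3.8 km − 3.27 km = e (ρ_m − ρ_c)/ρ_m = 0.53 km.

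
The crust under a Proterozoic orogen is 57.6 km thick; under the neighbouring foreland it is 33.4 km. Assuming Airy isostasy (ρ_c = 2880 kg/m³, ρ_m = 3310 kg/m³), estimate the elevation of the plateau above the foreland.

Excess crust Δ = 57.6 km − 33.4 km = 24.2 km, split between elevation h and root r with h + r = Δ.
Airy balance ρ_c h = (ρ_m − ρ_c) r gives r = h ρ_c/(ρ_m − ρ_c), so h (1 + ρ_c/(ρ_m − ρ_c)) = Δ, i.e. h = Δ (ρ_m − ρ_c)/ρ_m.
h = 24.2 km × 430/3310 = 3.14 km.

3.14 km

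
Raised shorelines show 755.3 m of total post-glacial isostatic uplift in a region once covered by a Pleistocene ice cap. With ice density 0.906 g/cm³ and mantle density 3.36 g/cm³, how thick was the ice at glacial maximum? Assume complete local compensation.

2800 m

u = t ρ_ice/ρ_m → t = u ρ_m/ρ_ice = 755.3 m × 3.36/0.906 = 2800 m.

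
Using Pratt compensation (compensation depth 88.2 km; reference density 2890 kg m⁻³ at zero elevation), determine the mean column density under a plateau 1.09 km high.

2850 kg m⁻³

Pratt balance: ρ_ref D = ρ (D + h).
ρ = ρ_ref D/(D + h) = 2890 × 88.2 km/(88.2 km + 1.09 km) = 2850 kg m⁻³.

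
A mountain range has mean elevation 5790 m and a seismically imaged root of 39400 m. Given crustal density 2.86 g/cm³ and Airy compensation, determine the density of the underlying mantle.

3.28 g/cm³

Airy balance: ρ_c h = (ρ_m − ρ_c) r → ρ_m = ρ_c (1 + h/r).
ρ_m = 2.86 × (1 + 5790 m/39400 m) = 3.28 g/cm³.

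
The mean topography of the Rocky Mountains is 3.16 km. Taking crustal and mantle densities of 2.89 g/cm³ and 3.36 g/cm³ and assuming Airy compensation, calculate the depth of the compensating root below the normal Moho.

19.4 km

In Airy isostatic equilibrium: the weight of the topography is balanced by the buoyancy of the root, ρ_c h = (ρ_m − ρ_c) r.
r = h · ρ_c / (ρ_m − ρ_c) = 3.16 km × 2.89 / (3.36 − 2.89) = 19.4 km.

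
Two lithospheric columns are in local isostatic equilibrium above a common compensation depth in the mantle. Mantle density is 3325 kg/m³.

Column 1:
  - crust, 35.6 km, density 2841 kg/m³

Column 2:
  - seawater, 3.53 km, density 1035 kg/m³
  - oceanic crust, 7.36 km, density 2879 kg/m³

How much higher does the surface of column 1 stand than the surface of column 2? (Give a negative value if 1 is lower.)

For any compensation level in the mantle, the mantle terms cancel and isostasy reduces to e = (Σt_1 − Σt_2) − (Σ(ρt)_1 − Σ(ρt)_2) / ρ_m.
Σt_1 = 35.6 km; Σt_2 = 10.89 km; Σ(ρt)_1 = 101139.6; Σ(ρt)_2 = 24842.99 (in km·kg/m³).
e = (35.6 − 10.89) − (101139.6 − 24842.99) / 3325 = 1.76 km.

1.76 km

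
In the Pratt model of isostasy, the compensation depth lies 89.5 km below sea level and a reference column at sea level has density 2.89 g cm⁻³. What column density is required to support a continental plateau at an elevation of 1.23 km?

2.85 g cm⁻³

Pratt balance: ρ_ref D = ρ (D + h).
ρ = ρ_ref D/(D + h) = 2.89 × 89.5 km/(89.5 km + 1.23 km) = 2.85 g cm⁻³.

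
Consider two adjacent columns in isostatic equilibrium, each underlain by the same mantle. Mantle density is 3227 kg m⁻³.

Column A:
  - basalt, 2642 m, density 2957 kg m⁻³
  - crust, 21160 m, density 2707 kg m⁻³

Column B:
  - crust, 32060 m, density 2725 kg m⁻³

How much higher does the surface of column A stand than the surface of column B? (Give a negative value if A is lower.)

−1360 m

For any compensation level in the mantle, the mantle terms cancel and isostasy reduces to e = (Σt_A − Σt_B) − (Σ(ρt)_A − Σ(ρt)_B) / ρ_m.
Σt_A = 23802 m; Σt_B = 32060 m; Σ(ρt)_A = 65092514; Σ(ρt)_B = 87363500 (in m·kg m⁻³).
e = (23802 − 32060) − (65092514 − 87363500) / 3227 = −1360 m.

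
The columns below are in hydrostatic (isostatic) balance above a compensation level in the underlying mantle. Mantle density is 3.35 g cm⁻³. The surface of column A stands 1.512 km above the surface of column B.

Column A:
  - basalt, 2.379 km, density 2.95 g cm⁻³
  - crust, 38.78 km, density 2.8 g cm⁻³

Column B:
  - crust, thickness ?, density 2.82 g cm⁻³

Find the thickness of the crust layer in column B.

32.5 km

Take the compensation level at the base of the deeper column (depth z_c below the surface of column A) and equate Σ ρ_i t_i down to z_c; mantle fills any gap and the z_c terms cancel.
Column A: 2.379×2.95 + 38.78×2.8 + (z_c − 41.159)×3.35
Column B: 1.512×0 + x×2.82 + (z_c − 1.512 − 0 − x)×3.35
The z_c×3.35 term appears on both sides and cancels. Collect the known terms of each column as K = Σ(ρt)_known − 3.35 × (depth of known layers): K_A = 115.60205 − 3.35×41.159 = −22.2806; K_B = 0 − 3.35×(1.512 + 0) = −5.0652.
Balance: K_A = K_B − x×(3.35 − 2.82), so x = (K_B − K_A)/(3.35 − 2.82) = 17.2154/0.53 = 32.5 km.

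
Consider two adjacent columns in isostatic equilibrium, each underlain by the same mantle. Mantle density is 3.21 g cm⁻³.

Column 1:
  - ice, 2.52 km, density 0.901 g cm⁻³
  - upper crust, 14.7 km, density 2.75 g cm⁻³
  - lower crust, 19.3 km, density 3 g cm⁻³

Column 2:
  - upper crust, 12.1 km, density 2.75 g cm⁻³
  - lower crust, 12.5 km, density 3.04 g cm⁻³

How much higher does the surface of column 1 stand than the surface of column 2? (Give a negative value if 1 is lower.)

For any compensation level in the mantle, the mantle terms cancel and isostasy reduces to e = (Σt_1 − Σt_2) − (Σ(ρt)_1 − Σ(ρt)_2) / ρ_m.
Σt_1 = 36.52 km; Σt_2 = 24.6 km; Σ(ρt)_1 = 100.59552; Σ(ρt)_2 = 71.275 (in km·g cm⁻³).
e = (36.52 − 24.6) − (100.59552 − 71.275) / 3.21 = 2.79 km.

2.79 km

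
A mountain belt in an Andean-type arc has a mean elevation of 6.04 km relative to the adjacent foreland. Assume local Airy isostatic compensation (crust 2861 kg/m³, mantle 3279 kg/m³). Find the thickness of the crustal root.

By Archimedes' principle applied to the lithosphere: the weight of the topography is balanced by the buoyancy of the root, ρ_c h = (ρ_m − ρ_c) r.
r = h · ρ_c / (ρ_m − ρ_c) = 6.04 km × 2861 / (3279 − 2861) = 41.3 km.

41.3 km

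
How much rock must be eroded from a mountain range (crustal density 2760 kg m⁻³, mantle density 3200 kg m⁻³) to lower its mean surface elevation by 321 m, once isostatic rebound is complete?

Net drop Δ = e − u = e − e ρ_c/ρ_m = e (ρ_m − ρ_c)/ρ_m.
e = Δ ρ_m/(ρ_m − ρ_c) = 321 m × 3200/440 = 2330 m.

2330 m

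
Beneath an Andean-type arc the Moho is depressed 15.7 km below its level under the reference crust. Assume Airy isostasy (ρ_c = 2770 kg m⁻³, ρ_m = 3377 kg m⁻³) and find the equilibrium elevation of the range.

3.44 km

Balancing pressure at the compensation depth: ρ_c h = (ρ_m − ρ_c) r.
h = r (ρ_m − ρ_c) / ρ_c = 15.7 km × (3377 − 2770) / 2770 = 3.44 km.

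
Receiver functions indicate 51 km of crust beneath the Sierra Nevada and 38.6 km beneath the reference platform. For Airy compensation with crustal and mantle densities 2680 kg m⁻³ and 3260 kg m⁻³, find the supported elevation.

Excess crust Δ = 51 km − 38.6 km = 12.4 km, split between elevation h and root r with h + r = Δ.
Airy balance ρ_c h = (ρ_m − ρ_c) r gives r = h ρ_c/(ρ_m − ρ_c), so h (1 + ρ_c/(ρ_m − ρ_c)) = Δ, i.e. h = Δ (ρ_m − ρ_c)/ρ_m.
h = 12.4 km × 580/3260 = 2.21 km.

2.21 km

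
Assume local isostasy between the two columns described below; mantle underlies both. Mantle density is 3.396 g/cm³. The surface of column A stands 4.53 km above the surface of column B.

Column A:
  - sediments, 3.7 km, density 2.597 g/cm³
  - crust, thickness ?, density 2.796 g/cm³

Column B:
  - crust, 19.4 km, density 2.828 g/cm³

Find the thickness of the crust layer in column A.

Take the compensation level at the base of the deeper column (depth z_c below the surface of column A) and equate Σ ρ_i t_i down to z_c; mantle fills any gap and the z_c terms cancel.
Column A: 3.7×2.597 + x×2.796 + (z_c − 3.7 − x)×3.396
Column B: 4.53×0 + 19.4×2.828 + (z_c − 4.53 − 19.4)×3.396
The z_c×3.396 term appears on both sides and cancels. Collect the known terms of each column as K = Σ(ρt)_known − 3.396 × (depth of known layers): K_A = 9.6089 − 3.396×3.7 = −2.9563; K_B = 54.8632 − 3.396×(4.53 + 19.4) = −26.40308.
Balance: K_A − x×(3.396 − 2.796) = K_B, so x = (K_A − K_B)/(3.396 − 2.796) = 23.4468/0.6 = 39.1 km.

39.1 km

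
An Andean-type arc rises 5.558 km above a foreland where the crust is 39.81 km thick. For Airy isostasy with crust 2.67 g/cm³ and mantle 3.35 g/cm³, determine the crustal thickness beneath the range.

67.2 km

Root depth r = h ρ_c / (ρ_m − ρ_c) = 5.558 km × 2.67 / 0.68 = 21.82 km.
Total thickness = T + h + r = 39.81 km + 5.558 km + 21.82 km = 67.2 km.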